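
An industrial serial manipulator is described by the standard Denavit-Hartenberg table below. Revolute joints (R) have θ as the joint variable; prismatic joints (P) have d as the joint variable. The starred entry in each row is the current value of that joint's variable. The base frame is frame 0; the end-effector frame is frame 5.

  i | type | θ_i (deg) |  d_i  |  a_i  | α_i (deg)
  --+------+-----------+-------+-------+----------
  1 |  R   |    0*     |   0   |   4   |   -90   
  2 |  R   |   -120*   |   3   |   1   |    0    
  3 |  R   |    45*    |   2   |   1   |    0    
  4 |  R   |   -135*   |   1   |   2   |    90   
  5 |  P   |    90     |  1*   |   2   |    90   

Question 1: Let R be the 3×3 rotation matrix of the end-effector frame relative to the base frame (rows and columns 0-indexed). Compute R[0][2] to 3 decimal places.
-0.866

End-effector z-axis (col 2 of R) = (-0.8660,-0.0000,-0.5000)
R[0][2] = -0.8660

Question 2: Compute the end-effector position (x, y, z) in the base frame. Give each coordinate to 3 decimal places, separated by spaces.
2.527 8.000 -0.034

after link 1: o_1 = (4.0000, 0.0000, 0.0000)
after link 2: o_2 = (3.5000, 3.0000, 0.8660)
after link 3: o_3 = (3.7588, 5.0000, 1.8320)
after link 4: o_4 = (2.0268, 6.0000, 0.8320)
after link 5: o_5 = (2.5268, 8.0000, -0.0341)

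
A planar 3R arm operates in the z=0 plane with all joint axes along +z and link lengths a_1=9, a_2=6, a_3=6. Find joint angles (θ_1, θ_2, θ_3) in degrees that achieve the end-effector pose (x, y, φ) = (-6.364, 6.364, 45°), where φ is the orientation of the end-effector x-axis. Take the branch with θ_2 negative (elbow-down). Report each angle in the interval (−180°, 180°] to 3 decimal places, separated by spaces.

-157.620 -89.999 -67.380

wrist centre = target − a_3·(cos φ, sin φ) = (-10.6066, 2.1214)
cos θ_2 = (117.0010−9²−6²)/(2·9·6) = 0.0000; θ_2 = -89.9995° (elbow-down)
β = atan2(2.1214,-10.6066) = 168.6899°; ψ = atan2(-6.0000,9.0001) = -33.6899°
θ_1 = β − ψ = 202.3798°
θ_3 = φ − θ_1 − θ_2 = -67.3803° (wrapped to (-180°,180°])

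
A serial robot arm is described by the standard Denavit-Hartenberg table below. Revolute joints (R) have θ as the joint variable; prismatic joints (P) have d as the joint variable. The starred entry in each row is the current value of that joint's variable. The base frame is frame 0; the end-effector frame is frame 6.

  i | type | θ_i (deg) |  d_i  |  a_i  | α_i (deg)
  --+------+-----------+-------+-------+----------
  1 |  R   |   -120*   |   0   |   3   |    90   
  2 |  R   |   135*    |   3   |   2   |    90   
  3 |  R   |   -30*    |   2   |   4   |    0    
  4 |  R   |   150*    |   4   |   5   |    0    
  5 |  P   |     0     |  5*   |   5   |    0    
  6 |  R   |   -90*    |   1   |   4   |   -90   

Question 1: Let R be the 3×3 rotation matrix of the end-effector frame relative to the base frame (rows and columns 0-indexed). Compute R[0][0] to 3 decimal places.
-0.127

End-effector x-axis (col 0 of R) = (-0.1268,0.7803,0.6124)
R[0][0] = -0.1268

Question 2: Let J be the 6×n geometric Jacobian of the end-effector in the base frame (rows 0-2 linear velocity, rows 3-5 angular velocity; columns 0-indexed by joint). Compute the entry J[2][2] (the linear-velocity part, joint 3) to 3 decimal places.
-6.124

axis z_2 = (-0.3536,-0.6124,0.7071); lever o_n−o_2 = (-11.0609,-1.8376,9.8487)
cross product → J_v[:, 2] = (-4.7317,-4.3392,-6.1237)
J_ω[:, 2] = z_2
entry J[2][2] = -6.1237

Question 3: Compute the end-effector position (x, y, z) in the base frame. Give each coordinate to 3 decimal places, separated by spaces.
after link 1: o_1 = (-1.5000, -2.5981, 0.0000)
after link 2: o_2 = (-3.3910, 0.1267, 1.4142)
after link 3: o_3 = (-1.1413, 0.0232, 5.2779)
after link 4: o_4 = (-7.1894, -1.7921, 6.3386)
after link 5: o_5 = (-13.5910, -4.2198, 8.1063)
after link 6: o_6 = (-14.4519, -1.7109, 11.2629)

-14.452 -1.711 11.263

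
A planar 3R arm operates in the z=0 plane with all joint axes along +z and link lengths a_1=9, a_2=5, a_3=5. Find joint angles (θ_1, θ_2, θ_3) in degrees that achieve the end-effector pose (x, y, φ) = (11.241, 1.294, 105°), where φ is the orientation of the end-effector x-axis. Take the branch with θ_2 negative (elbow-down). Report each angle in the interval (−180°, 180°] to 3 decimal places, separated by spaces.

0.002 -45.009 150.007

wrist centre = target − a_3·(cos φ, sin φ) = (12.5351, -3.5356)
cos θ_2 = (169.6293−9²−5²)/(2·9·5) = 0.7070; θ_2 = -45.0093° (elbow-down)
β = atan2(-3.5356,12.5351) = -15.7516°; ψ = atan2(-3.5361,12.5350) = -15.7537°
θ_1 = β − ψ = 0.0022°
θ_3 = φ − θ_1 − θ_2 = 150.0071° (wrapped to (-180°,180°])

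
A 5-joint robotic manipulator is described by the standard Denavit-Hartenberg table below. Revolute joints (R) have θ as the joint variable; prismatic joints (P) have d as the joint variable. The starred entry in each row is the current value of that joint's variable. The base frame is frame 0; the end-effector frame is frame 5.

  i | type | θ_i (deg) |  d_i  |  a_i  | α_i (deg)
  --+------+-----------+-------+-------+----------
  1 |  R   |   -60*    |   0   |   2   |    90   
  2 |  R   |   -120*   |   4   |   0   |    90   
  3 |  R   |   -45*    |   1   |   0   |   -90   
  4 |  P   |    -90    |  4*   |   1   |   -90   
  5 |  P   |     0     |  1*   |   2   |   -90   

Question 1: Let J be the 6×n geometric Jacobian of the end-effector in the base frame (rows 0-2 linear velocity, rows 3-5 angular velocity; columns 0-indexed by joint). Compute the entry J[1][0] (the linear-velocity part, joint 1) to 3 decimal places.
axis z_0 = ẑ; lever o_n−o_0 = (-6.9172,-0.2618,-1.0619)
cross product → J_v[:, 0] = (0.2618,-6.9172,0.0000)
J_ω[:, 0] = z_0
entry J[1][0] = -6.9172

-6.917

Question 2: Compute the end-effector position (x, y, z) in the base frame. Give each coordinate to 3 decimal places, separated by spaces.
-6.917 -0.262 -1.062

after link 1: o_1 = (1.0000, -1.7321, 0.0000)
after link 2: o_2 = (-2.4641, -3.7321, 0.0000)
after link 3: o_3 = (-2.8971, -2.9821, 0.5000)
after link 4: o_4 = (-6.4867, -2.4215, -1.4495)
after link 5: o_5 = (-6.9172, -0.2618, -1.0619)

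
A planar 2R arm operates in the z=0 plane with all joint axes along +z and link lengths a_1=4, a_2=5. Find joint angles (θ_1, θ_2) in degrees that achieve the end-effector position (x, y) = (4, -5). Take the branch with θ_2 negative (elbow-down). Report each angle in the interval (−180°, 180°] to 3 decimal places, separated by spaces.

0.000 -90.000

cos θ_2 = (41.0000−4²−5²)/(2·4·5) = 0.0000; θ_2 = -90.0000° (elbow-down)
β = atan2(-5.0000,4.0000) = -51.3402°; ψ = atan2(-5.0000,4.0000) = -51.3402°
θ_1 = β − ψ = 0.0000°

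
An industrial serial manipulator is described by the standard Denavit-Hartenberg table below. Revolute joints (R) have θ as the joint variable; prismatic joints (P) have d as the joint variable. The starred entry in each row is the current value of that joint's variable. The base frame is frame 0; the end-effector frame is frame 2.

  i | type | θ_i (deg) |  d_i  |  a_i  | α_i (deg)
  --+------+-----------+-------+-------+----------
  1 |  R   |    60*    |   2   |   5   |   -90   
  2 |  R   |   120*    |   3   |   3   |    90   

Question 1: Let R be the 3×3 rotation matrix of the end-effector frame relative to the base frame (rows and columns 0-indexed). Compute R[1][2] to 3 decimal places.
0.750

End-effector z-axis (col 2 of R) = (0.4330,0.7500,-0.5000)
R[1][2] = 0.7500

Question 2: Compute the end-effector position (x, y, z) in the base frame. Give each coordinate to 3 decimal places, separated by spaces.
after link 1: o_1 = (2.5000, 4.3301, 2.0000)
after link 2: o_2 = (-0.8481, 4.5311, -0.5981)

-0.848 4.531 -0.598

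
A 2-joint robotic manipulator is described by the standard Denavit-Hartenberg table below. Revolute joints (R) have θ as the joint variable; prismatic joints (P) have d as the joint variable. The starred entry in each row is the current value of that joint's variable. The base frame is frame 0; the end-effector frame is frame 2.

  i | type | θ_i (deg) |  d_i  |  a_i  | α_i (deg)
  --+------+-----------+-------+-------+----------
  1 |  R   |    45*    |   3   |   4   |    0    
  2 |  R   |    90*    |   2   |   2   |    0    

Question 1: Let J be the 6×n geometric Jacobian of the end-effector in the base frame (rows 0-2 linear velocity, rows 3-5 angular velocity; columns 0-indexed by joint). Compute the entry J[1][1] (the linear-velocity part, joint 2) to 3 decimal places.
axis z_1 = (0.0000,0.0000,1.0000); lever o_n−o_1 = (-1.4142,1.4142,2.0000)
cross product → J_v[:, 1] = (-1.4142,-1.4142,0.0000)
J_ω[:, 1] = z_1
entry J[1][1] = -1.4142

-1.414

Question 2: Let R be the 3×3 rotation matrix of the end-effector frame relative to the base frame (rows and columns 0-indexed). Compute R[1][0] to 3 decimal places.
End-effector x-axis (col 0 of R) = (-0.7071,0.7071,0.0000)
R[1][0] = 0.7071

0.707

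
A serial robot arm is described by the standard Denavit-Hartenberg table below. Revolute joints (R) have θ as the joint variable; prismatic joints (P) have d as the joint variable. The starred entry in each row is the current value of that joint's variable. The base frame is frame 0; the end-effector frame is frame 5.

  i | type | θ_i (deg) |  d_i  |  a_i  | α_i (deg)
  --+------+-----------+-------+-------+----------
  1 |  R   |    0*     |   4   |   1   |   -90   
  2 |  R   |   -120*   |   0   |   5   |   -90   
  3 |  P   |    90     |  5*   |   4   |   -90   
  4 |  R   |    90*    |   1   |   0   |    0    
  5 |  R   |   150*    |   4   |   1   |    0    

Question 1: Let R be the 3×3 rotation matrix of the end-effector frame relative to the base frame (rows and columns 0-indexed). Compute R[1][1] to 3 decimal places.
-0.866

End-effector y-axis (col 1 of R) = (0.4330,-0.8660,0.2500)
R[1][1] = -0.8660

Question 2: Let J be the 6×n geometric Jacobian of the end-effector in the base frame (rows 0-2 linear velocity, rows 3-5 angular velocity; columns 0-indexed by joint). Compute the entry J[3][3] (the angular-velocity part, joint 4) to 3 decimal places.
axis z_3 = (0.5000,-0.0000,-0.8660); lever o_n−o_3 = (3.2500,0.5000,-3.8971)
cross product → J_v[:, 3] = (0.4330,-0.8660,0.2500)
J_ω[:, 3] = z_3
entry J[3][3] = 0.5000

0.500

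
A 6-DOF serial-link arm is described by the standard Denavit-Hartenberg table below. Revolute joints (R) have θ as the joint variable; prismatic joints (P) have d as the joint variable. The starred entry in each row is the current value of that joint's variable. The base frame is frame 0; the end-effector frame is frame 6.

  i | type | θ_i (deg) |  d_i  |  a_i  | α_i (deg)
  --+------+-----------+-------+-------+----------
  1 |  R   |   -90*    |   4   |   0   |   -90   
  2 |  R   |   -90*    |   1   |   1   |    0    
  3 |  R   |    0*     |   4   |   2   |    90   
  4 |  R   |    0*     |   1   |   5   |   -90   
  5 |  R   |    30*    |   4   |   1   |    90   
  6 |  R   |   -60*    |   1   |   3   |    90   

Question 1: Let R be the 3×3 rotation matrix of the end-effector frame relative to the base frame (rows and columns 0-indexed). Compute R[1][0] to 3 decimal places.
-0.250

End-effector x-axis (col 0 of R) = (-0.8660,-0.2500,0.4330)
R[1][0] = -0.2500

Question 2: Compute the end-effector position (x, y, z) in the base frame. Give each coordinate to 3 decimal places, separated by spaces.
6.402 0.616 14.665

after link 1: o_1 = (0.0000, 0.0000, 4.0000)
after link 2: o_2 = (1.0000, -0.0000, 5.0000)
after link 3: o_3 = (5.0000, 0.0000, 7.0000)
after link 4: o_4 = (5.0000, 1.0000, 12.0000)
after link 5: o_5 = (9.0000, 0.5000, 12.8660)
after link 6: o_6 = (6.4019, 0.6160, 14.6651)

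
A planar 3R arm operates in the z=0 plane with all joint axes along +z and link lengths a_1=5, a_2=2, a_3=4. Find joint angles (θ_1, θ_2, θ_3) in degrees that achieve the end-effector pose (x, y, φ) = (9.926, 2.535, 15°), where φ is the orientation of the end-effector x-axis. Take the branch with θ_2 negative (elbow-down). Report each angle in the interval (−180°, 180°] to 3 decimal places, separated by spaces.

wrist centre = target − a_3·(cos φ, sin φ) = (6.0623, 1.4997)
cos θ_2 = (39.0006−5²−2²)/(2·5·2) = 0.5000; θ_2 = -59.9980° (elbow-down)
β = atan2(1.4997,6.0623) = 13.8952°; ψ = atan2(-1.7320,6.0001) = -16.1016°
θ_1 = β − ψ = 29.9968°
θ_3 = φ − θ_1 − θ_2 = 45.0012° (wrapped to (-180°,180°])

29.997 -59.998 45.001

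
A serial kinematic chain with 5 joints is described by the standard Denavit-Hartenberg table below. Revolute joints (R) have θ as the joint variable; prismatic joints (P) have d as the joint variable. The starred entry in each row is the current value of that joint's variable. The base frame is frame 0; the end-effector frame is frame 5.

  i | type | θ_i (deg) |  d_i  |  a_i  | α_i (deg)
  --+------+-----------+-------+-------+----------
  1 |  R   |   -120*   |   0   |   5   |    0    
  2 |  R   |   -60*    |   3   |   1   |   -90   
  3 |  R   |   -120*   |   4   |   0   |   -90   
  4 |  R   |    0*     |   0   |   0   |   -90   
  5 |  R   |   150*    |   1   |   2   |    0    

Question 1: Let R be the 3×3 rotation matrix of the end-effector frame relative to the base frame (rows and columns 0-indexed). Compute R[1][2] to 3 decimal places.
1.000

End-effector z-axis (col 2 of R) = (-0.0000,1.0000,-0.0000)
R[1][2] = 1.0000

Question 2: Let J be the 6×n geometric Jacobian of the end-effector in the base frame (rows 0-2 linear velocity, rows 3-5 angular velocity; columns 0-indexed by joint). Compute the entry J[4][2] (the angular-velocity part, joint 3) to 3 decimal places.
-1.000

axis z_2 = (0.0000,-1.0000,0.0000); lever o_n−o_2 = (0.0000,-3.0000,-2.0000)
cross product → J_v[:, 2] = (2.0000,0.0000,0.0000)
J_ω[:, 2] = z_2
entry J[4][2] = -1.0000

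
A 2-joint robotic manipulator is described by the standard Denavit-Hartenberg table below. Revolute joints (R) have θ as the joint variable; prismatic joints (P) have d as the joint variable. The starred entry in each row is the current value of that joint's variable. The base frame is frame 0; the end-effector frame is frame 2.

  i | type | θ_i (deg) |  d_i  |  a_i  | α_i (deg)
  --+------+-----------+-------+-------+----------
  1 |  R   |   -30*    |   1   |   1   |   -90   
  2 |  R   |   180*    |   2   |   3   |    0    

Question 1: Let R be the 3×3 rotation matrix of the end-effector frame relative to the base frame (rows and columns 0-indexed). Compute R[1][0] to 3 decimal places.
0.500

End-effector x-axis (col 0 of R) = (-0.8660,0.5000,-0.0000)
R[1][0] = 0.5000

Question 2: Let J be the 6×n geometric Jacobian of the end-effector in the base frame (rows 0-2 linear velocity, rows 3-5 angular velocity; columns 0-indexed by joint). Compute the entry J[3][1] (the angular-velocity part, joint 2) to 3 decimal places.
axis z_1 = (0.5000,0.8660,0.0000); lever o_n−o_1 = (-1.5981,3.2321,-0.0000)
cross product → J_v[:, 1] = (-0.0000,0.0000,3.0000)
J_ω[:, 1] = z_1
entry J[3][1] = 0.5000

0.500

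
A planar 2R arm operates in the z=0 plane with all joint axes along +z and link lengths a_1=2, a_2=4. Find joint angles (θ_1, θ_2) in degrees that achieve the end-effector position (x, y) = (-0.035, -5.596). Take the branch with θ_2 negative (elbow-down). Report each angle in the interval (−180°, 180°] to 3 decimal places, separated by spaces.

-60.007 -44.986

cos θ_2 = (31.3164−2²−4²)/(2·2·4) = 0.7073; θ_2 = -44.9862° (elbow-down)
β = atan2(-5.5960,-0.0350) = -90.3583°; ψ = atan2(-2.8277,4.8291) = -30.3516°
θ_1 = β − ψ = -60.0067°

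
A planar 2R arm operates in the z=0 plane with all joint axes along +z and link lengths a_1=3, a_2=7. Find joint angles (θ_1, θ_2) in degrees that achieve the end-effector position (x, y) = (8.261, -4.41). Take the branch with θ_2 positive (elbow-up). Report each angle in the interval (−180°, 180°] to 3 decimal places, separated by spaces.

-60.011 45.012

cos θ_2 = (87.6922−3²−7²)/(2·3·7) = 0.7070; θ_2 = 45.0121° (elbow-up)
β = atan2(-4.4100,8.2610) = -28.0948°; ψ = atan2(4.9508,7.9487) = 31.9164°
θ_1 = β − ψ = -60.0112°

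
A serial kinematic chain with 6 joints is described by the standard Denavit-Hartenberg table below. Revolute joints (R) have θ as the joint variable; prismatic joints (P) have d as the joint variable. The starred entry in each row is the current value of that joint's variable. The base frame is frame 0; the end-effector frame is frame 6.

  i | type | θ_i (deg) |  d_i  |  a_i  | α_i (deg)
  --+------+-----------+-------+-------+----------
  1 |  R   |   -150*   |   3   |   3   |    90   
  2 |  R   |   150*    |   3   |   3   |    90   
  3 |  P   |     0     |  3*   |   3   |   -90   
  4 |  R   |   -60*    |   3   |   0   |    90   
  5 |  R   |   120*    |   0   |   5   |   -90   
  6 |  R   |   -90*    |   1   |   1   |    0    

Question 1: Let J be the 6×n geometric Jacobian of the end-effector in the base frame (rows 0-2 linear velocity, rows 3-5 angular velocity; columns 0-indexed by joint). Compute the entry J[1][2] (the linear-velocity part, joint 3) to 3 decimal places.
-0.250

prismatic axis z_2 = (-0.4330,-0.2500,0.8660)
J_v[:, 2] = z_2; J_ω[:, 2] = (0,0,0)
entry J[1][2] = -0.2500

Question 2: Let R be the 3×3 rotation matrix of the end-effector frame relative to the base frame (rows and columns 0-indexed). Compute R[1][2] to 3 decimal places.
-0.433

End-effector z-axis (col 2 of R) = (0.2500,-0.4330,-0.8660)
R[1][2] = -0.4330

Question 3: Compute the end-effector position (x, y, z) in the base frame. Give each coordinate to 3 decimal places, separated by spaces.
-5.178 8.361 5.232

after link 1: o_1 = (-2.5981, -1.5000, 3.0000)
after link 2: o_2 = (-1.8481, 2.3971, 4.5000)
after link 3: o_3 = (-0.8971, 2.9462, 8.5981)
after link 4: o_4 = (-2.3971, 5.5442, 8.5981)
after link 5: o_5 = (-4.5622, 9.2942, 6.0981)
after link 6: o_6 = (-5.1782, 8.3612, 5.2321)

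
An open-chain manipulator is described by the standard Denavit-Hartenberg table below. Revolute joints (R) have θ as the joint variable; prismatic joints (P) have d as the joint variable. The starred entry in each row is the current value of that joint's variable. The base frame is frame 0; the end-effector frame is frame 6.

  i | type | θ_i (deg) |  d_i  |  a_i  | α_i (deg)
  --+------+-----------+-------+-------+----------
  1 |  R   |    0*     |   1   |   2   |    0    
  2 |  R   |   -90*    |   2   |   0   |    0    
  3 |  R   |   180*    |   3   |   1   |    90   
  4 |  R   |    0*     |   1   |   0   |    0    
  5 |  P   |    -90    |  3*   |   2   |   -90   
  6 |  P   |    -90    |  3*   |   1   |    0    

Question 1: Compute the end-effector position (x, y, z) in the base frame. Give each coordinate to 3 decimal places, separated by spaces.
after link 1: o_1 = (2.0000, 0.0000, 1.0000)
after link 2: o_2 = (2.0000, 0.0000, 3.0000)
after link 3: o_3 = (2.0000, 1.0000, 6.0000)
after link 4: o_4 = (3.0000, 1.0000, 6.0000)
after link 5: o_5 = (6.0000, 1.0000, 4.0000)
after link 6: o_6 = (7.0000, 4.0000, 4.0000)

7.000 4.000 4.000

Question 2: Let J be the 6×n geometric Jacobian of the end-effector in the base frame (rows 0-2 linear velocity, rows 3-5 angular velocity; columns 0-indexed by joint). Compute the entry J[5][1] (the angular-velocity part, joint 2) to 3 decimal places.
axis z_1 = (0.0000,0.0000,1.0000); lever o_n−o_1 = (5.0000,4.0000,3.0000)
cross product → J_v[:, 1] = (-4.0000,5.0000,0.0000)
J_ω[:, 1] = z_1
entry J[5][1] = 1.0000

1.000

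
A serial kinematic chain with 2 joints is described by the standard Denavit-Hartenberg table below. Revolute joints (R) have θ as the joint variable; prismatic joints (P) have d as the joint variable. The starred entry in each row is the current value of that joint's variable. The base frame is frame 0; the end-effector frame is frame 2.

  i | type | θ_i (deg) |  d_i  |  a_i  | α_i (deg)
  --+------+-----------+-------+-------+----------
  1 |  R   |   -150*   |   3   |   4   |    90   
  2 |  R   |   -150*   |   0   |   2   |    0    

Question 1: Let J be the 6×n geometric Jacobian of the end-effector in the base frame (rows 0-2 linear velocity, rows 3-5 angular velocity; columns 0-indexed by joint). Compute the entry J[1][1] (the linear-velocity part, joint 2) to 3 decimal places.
-0.500

axis z_1 = (-0.5000,0.8660,0.0000); lever o_n−o_1 = (1.5000,0.8660,-1.0000)
cross product → J_v[:, 1] = (-0.8660,-0.5000,-1.7321)
J_ω[:, 1] = z_1
entry J[1][1] = -0.5000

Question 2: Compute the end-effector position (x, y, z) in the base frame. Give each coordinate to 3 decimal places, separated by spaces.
after link 1: o_1 = (-3.4641, -2.0000, 3.0000)
after link 2: o_2 = (-1.9641, -1.1340, 2.0000)

-1.964 -1.134 2.000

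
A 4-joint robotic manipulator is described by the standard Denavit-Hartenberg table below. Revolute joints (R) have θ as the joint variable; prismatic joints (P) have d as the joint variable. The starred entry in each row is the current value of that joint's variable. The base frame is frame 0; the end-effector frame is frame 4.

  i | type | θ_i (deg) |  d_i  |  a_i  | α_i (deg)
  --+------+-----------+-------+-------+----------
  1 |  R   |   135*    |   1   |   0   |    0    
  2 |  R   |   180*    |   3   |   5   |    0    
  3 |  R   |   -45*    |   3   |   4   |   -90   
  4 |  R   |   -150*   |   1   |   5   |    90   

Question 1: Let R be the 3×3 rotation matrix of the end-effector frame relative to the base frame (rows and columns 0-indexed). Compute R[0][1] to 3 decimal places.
End-effector y-axis (col 1 of R) = (1.0000,-0.0000,0.0000)
R[0][1] = 1.0000

1.000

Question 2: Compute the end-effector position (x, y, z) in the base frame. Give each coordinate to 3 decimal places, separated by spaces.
4.536 -3.205 9.500

after link 1: o_1 = (0.0000, 0.0000, 1.0000)
after link 2: o_2 = (3.5355, -3.5355, 4.0000)
after link 3: o_3 = (3.5355, -7.5355, 7.0000)
after link 4: o_4 = (4.5355, -3.2054, 9.5000)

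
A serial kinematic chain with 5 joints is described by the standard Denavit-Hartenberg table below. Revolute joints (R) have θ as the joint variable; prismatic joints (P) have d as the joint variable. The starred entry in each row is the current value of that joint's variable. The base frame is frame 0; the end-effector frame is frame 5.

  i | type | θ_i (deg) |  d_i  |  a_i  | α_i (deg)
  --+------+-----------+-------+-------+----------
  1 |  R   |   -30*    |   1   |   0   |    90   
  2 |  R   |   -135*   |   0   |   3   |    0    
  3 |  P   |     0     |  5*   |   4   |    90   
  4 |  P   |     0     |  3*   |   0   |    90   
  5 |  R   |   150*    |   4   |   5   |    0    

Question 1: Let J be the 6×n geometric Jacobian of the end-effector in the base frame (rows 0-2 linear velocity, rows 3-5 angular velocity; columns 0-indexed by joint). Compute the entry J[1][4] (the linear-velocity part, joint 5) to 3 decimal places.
axis z_4 = (0.5000,0.8660,0.0000); lever o_n−o_4 = (3.1207,2.8171,4.8296)
cross product → J_v[:, 4] = (4.1826,-2.4148,-1.2941)
J_ω[:, 4] = z_4
entry J[1][4] = -2.4148

-2.415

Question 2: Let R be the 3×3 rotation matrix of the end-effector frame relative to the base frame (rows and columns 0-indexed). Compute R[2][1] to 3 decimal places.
-0.259

End-effector y-axis (col 1 of R) = (0.8365,-0.4830,-0.2588)
R[2][1] = -0.2588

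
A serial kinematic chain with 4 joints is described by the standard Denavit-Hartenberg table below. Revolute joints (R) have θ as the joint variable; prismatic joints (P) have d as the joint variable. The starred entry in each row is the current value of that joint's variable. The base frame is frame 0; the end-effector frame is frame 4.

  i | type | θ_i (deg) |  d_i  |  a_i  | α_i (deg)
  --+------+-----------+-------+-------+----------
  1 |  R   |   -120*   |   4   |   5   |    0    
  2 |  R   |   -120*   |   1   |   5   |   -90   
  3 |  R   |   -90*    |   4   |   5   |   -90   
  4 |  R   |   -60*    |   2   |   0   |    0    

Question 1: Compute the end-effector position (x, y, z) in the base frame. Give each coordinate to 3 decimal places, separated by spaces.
-9.464 -0.268 10.000

after link 1: o_1 = (-2.5000, -4.3301, 4.0000)
after link 2: o_2 = (-5.0000, -0.0000, 5.0000)
after link 3: o_3 = (-8.4641, -2.0000, 10.0000)
after link 4: o_4 = (-9.4641, -0.2679, 10.0000)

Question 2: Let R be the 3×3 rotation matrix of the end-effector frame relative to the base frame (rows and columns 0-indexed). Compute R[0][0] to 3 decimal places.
-0.750

End-effector x-axis (col 0 of R) = (-0.7500,-0.4330,0.5000)
R[0][0] = -0.7500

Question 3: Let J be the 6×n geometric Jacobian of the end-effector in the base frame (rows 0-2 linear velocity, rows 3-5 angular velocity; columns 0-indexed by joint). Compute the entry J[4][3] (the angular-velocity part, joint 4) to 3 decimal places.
0.866

axis z_3 = (-0.5000,0.8660,-0.0000); lever o_n−o_3 = (-1.0000,1.7321,0.0000)
cross product → J_v[:, 3] = (0.0000,0.0000,-0.0000)
J_ω[:, 3] = z_3
entry J[4][3] = 0.8660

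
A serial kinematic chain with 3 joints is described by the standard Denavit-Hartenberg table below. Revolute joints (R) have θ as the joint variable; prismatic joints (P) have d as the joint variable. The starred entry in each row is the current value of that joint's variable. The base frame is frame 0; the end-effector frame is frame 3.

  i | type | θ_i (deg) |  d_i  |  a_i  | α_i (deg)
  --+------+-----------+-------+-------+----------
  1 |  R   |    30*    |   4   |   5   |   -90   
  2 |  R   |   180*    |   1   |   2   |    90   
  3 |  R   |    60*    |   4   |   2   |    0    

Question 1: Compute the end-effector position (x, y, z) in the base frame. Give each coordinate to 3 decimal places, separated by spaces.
0.366 3.366 0.000

after link 1: o_1 = (4.3301, 2.5000, 4.0000)
after link 2: o_2 = (2.0981, 2.3660, 4.0000)
after link 3: o_3 = (0.3660, 3.3660, 0.0000)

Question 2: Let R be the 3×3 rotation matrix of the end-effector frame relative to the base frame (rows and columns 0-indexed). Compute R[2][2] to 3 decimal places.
-1.000

End-effector z-axis (col 2 of R) = (0.0000,0.0000,-1.0000)
R[2][2] = -1.0000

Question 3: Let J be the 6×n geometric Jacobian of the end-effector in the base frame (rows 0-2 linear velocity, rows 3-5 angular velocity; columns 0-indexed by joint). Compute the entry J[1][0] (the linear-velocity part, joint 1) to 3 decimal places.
0.366

axis z_0 = ẑ; lever o_n−o_0 = (0.3660,3.3660,0.0000)
cross product → J_v[:, 0] = (-3.3660,0.3660,0.0000)
J_ω[:, 0] = z_0
entry J[1][0] = 0.3660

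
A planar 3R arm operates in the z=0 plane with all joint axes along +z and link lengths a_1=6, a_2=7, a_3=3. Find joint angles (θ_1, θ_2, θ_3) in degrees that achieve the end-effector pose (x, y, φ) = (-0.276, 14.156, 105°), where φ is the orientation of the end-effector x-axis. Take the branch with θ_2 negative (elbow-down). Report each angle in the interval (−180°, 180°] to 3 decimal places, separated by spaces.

wrist centre = target − a_3·(cos φ, sin φ) = (0.5005, 11.2582)
cos θ_2 = (126.9980−6²−7²)/(2·6·7) = 0.5000; θ_2 = -60.0016° (elbow-down)
β = atan2(11.2582,0.5005) = 87.4547°; ψ = atan2(-6.0623,9.4998) = -32.5438°
θ_1 = β − ψ = 119.9985°
θ_3 = φ − θ_1 − θ_2 = 45.0030° (wrapped to (-180°,180°])

119.999 -60.002 45.003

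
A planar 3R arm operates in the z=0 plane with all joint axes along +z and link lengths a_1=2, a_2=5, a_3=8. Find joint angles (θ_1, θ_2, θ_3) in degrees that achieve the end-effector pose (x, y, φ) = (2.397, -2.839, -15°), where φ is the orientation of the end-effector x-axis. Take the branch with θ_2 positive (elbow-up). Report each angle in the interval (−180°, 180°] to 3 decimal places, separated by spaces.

wrist centre = target − a_3·(cos φ, sin φ) = (-5.3304, -0.7684)
cos θ_2 = (29.0037−2²−5²)/(2·2·5) = 0.0002; θ_2 = 89.9893° (elbow-up)
β = atan2(-0.7684,-5.3304) = -171.7966°; ψ = atan2(5.0000,2.0009) = 68.1893°
θ_1 = β − ψ = -239.9859°
θ_3 = φ − θ_1 − θ_2 = 134.9967° (wrapped to (-180°,180°])

120.014 89.989 134.997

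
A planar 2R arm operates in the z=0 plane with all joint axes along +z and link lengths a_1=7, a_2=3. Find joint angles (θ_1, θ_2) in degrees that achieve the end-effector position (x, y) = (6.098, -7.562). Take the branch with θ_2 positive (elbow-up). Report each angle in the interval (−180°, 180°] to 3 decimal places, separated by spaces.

cos θ_2 = (94.3694−7²−3²)/(2·7·3) = 0.8659; θ_2 = 30.0099° (elbow-up)
β = atan2(-7.5620,6.0980) = -51.1173°; ψ = atan2(1.5004,9.5978) = 8.8853°
θ_1 = β − ψ = -60.0025°

-60.003 30.010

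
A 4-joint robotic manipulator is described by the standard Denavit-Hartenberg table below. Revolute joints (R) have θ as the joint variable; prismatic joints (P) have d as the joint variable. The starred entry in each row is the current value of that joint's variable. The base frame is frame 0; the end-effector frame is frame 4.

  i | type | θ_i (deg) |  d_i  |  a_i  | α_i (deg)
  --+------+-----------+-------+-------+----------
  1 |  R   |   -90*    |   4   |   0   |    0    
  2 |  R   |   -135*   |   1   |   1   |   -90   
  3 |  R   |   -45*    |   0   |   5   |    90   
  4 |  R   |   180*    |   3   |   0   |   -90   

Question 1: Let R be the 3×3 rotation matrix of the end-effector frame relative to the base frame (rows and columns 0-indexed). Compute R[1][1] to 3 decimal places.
End-effector y-axis (col 1 of R) = (-0.5000,0.5000,-0.7071)
R[1][1] = 0.5000

0.500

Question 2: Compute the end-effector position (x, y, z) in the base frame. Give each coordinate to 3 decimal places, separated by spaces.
after link 1: o_1 = (0.0000, 0.0000, 4.0000)
after link 2: o_2 = (-0.7071, 0.7071, 5.0000)
after link 3: o_3 = (-3.2071, 3.2071, 8.5355)
after link 4: o_4 = (-1.7071, 1.7071, 10.6569)

-1.707 1.707 10.657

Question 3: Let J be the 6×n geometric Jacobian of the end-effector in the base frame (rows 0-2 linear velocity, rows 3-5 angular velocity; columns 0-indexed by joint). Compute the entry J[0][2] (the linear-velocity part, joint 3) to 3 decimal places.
-4.000

axis z_2 = (-0.7071,-0.7071,0.0000); lever o_n−o_2 = (-1.0000,1.0000,5.6569)
cross product → J_v[:, 2] = (-4.0000,4.0000,-1.4142)
J_ω[:, 2] = z_2
entry J[0][2] = -4.0000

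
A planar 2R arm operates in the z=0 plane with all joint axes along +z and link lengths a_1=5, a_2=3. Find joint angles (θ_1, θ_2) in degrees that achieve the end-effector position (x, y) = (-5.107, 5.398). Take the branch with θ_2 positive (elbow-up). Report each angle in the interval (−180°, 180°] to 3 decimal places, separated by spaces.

116.832 44.982

cos θ_2 = (55.2199−5²−3²)/(2·5·3) = 0.7073; θ_2 = 44.9820° (elbow-up)
β = atan2(5.3980,-5.1070) = 133.4132°; ψ = atan2(2.1207,7.1220) = 16.5815°
θ_1 = β − ψ = 116.8317°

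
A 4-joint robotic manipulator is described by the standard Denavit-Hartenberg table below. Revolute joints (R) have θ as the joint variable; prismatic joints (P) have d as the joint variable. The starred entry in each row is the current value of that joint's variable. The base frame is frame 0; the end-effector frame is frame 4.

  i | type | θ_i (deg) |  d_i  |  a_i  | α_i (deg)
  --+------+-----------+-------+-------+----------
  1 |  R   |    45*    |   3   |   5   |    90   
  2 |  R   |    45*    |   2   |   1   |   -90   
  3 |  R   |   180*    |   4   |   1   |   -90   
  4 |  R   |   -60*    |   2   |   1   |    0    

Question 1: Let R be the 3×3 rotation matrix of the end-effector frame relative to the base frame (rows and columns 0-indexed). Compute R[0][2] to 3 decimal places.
0.707

End-effector z-axis (col 2 of R) = (0.7071,-0.7071,-0.0000)
R[0][2] = 0.7071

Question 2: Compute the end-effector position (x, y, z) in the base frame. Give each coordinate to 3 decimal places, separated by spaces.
after link 1: o_1 = (3.5355, 3.5355, 3.0000)
after link 2: o_2 = (5.4497, 2.6213, 3.7071)
after link 3: o_3 = (2.9497, 0.1213, 5.8284)
after link 4: o_4 = (3.6809, -1.9759, 6.0872)

3.681 -1.976 6.087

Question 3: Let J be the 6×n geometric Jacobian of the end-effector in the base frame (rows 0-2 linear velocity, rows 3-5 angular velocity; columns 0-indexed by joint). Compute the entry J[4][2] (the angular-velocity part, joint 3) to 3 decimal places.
axis z_2 = (-0.5000,-0.5000,0.7071); lever o_n−o_2 = (-1.7688,-4.5972,2.3801)
cross product → J_v[:, 2] = (2.0607,-0.0607,1.4142)
J_ω[:, 2] = z_2
entry J[4][2] = -0.5000

-0.500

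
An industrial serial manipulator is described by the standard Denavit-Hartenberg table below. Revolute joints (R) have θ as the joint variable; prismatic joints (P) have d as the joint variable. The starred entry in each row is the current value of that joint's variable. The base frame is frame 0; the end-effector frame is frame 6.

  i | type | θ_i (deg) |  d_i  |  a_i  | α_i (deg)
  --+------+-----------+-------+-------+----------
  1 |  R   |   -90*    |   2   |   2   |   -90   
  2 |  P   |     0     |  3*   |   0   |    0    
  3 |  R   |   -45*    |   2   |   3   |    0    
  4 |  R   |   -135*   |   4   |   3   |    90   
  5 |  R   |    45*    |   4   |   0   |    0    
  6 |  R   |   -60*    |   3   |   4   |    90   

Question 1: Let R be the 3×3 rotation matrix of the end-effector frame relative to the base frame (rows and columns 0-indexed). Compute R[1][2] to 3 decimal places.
End-effector z-axis (col 2 of R) = (-0.9659,-0.2588,-0.0000)
R[1][2] = -0.2588

-0.259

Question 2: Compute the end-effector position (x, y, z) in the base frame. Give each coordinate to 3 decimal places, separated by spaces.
7.965 2.742 -2.879

after link 1: o_1 = (0.0000, -2.0000, 2.0000)
after link 2: o_2 = (3.0000, -2.0000, 2.0000)
after link 3: o_3 = (5.0000, -4.1213, 4.1213)
after link 4: o_4 = (9.0000, -1.1213, 4.1213)
after link 5: o_5 = (9.0000, -1.1213, 0.1213)
after link 6: o_6 = (7.9647, 2.7424, -2.8787)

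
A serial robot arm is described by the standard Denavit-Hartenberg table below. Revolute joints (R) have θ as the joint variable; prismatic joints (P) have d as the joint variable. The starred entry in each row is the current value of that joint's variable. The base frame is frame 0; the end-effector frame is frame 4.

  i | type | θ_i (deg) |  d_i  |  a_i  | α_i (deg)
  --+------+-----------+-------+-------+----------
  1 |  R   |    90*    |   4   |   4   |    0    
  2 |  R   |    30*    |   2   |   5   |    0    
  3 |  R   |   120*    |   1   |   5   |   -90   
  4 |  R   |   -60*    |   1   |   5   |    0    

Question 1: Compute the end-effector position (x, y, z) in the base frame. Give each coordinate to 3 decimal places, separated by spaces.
after link 1: o_1 = (0.0000, 4.0000, 4.0000)
after link 2: o_2 = (-2.5000, 8.3301, 6.0000)
after link 3: o_3 = (-5.0000, 4.0000, 7.0000)
after link 4: o_4 = (-5.3840, 1.3349, 11.3301)

-5.384 1.335 11.330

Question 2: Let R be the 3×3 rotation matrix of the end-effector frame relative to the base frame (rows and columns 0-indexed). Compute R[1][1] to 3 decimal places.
End-effector y-axis (col 1 of R) = (-0.4330,-0.7500,-0.5000)
R[1][1] = -0.7500

-0.750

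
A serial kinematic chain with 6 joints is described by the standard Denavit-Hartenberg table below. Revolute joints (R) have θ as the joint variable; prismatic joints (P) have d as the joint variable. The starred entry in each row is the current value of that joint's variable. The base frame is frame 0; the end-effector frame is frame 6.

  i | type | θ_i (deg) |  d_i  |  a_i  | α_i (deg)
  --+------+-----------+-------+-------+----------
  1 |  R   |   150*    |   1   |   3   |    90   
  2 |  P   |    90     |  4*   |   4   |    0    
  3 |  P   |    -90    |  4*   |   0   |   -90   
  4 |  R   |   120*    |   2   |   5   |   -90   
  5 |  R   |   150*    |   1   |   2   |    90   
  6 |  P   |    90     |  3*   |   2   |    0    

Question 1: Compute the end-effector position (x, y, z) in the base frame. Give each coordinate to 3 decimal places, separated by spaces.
after link 1: o_1 = (-2.5981, 1.5000, 1.0000)
after link 2: o_2 = (-0.5981, 4.9641, 5.0000)
after link 3: o_3 = (1.4019, 8.4282, 5.0000)
after link 4: o_4 = (1.4019, 3.4282, 7.0000)
after link 5: o_5 = (2.4019, 5.1603, 6.0000)
after link 6: o_6 = (4.4019, 3.6603, 3.4019)

4.402 3.660 3.402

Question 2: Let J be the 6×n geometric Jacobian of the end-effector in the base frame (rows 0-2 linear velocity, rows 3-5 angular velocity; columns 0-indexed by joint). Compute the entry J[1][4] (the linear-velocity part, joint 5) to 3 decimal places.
axis z_4 = (1.0000,-0.0000,0.0000); lever o_n−o_4 = (3.0000,0.2321,-3.5981)
cross product → J_v[:, 4] = (0.0000,3.5981,0.2321)
J_ω[:, 4] = z_4
entry J[1][4] = 3.5981

3.598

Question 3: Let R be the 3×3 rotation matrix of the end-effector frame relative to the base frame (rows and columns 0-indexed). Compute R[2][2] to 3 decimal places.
End-effector z-axis (col 2 of R) = (0.0000,-0.5000,-0.8660)
R[2][2] = -0.8660

-0.866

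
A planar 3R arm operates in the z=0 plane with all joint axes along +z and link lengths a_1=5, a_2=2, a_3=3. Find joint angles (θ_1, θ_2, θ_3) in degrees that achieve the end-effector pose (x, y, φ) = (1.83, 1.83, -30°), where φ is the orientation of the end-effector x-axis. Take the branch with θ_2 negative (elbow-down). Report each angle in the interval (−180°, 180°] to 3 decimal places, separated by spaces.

120.001 -150.004 0.003

wrist centre = target − a_3·(cos φ, sin φ) = (-0.7681, 3.3300)
cos θ_2 = (11.6788−5²−2²)/(2·5·2) = -0.8661; θ_2 = -150.0037° (elbow-down)
β = atan2(3.3300,-0.7681) = 102.9883°; ψ = atan2(-0.9999,3.2679) = -17.0127°
θ_1 = β − ψ = 120.0011°
θ_3 = φ − θ_1 − θ_2 = 0.0027° (wrapped to (-180°,180°])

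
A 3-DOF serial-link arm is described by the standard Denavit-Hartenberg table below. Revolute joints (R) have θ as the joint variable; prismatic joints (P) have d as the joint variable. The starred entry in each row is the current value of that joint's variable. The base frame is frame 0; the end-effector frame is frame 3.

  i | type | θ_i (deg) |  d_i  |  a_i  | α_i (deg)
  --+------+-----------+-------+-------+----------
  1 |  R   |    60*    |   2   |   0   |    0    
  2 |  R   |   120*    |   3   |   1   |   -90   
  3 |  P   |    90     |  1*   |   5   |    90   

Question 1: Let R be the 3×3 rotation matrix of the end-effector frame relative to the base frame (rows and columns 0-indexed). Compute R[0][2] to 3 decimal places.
End-effector z-axis (col 2 of R) = (-1.0000,0.0000,0.0000)
R[0][2] = -1.0000

-1.000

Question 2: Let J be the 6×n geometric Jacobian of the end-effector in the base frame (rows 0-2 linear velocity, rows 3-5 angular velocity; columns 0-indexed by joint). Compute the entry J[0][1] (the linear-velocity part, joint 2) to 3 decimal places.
axis z_1 = (0.0000,0.0000,1.0000); lever o_n−o_1 = (-1.0000,-1.0000,-2.0000)
cross product → J_v[:, 1] = (1.0000,-1.0000,0.0000)
J_ω[:, 1] = z_1
entry J[0][1] = 1.0000

1.000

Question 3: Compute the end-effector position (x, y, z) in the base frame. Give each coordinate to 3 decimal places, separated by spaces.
-1.000 -1.000 0.000

after link 1: o_1 = (0.0000, 0.0000, 2.0000)
after link 2: o_2 = (-1.0000, 0.0000, 5.0000)
after link 3: o_3 = (-1.0000, -1.0000, 0.0000)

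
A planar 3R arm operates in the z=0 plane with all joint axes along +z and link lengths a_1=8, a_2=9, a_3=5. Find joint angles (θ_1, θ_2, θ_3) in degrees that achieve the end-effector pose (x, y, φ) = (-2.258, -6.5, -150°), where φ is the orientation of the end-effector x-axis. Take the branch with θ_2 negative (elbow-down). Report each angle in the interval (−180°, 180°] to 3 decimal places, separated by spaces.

wrist centre = target − a_3·(cos φ, sin φ) = (2.0721, -4.0000)
cos θ_2 = (20.2937−8²−9²)/(2·8·9) = -0.8660; θ_2 = -149.9989° (elbow-down)
β = atan2(-4.0000,2.0721) = -62.6144°; ψ = atan2(-4.5001,0.2059) = -87.3809°
θ_1 = β − ψ = 24.7665°
θ_3 = φ − θ_1 − θ_2 = -24.7675° (wrapped to (-180°,180°])

24.766 -149.999 -24.768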